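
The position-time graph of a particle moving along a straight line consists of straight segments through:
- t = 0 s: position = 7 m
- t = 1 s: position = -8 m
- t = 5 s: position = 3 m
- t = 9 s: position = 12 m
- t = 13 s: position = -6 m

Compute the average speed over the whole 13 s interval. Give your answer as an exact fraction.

53/13 m/s

Average speed = (total path length)/(elapsed time); on a piecewise-linear x-t graph the path length is Σ|Δx|.
0–1 s: |Δx| = |-8 − 7| = 15 m
1–5 s: |Δx| = |3 − -8| = 11 m
5–9 s: |Δx| = |12 − 3| = 9 m
9–13 s: |Δx| = |-6 − 12| = 18 m
Total path = 53 m; average speed = 53/13 = 53/13 m/s.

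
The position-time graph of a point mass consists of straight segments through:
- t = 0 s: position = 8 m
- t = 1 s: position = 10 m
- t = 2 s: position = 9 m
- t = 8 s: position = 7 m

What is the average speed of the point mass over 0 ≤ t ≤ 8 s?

0.625 m/s

Average speed = (total path length)/(elapsed time); on a piecewise-linear x-t graph the path length is Σ|Δx|.
0–1 s: |Δx| = |10 − 8| = 2 m
1–2 s: |Δx| = |9 − 10| = 1 m
2–8 s: |Δx| = |7 − 9| = 2 m
Total path = 5 m; average speed = 5/8 = 0.625 m/s.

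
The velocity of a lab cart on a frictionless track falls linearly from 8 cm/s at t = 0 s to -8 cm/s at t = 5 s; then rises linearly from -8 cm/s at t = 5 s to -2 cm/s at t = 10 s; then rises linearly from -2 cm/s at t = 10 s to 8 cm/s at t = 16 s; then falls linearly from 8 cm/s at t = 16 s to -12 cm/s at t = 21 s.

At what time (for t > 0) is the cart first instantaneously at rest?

t = 2.5 s

v changes sign on 0–5 s (from 8 to -8); the graph is linear there, so v = 0 at t = 0 + (-8)·(5 − 0)/(-8 − 8) = 2.5 s.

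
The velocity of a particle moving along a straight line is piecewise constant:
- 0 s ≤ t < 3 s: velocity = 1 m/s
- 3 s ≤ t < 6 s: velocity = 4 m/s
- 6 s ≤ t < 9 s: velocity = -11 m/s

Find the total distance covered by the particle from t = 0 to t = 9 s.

Total distance travelled is ∫|v| dt — sum the magnitudes of each area piece.
0–3 s: |1| × 3 = 3 m
3–6 s: |4| × 3 = 12 m
6–9 s: |-11| × 3 = 33 m
Total distance = 48 m

48 m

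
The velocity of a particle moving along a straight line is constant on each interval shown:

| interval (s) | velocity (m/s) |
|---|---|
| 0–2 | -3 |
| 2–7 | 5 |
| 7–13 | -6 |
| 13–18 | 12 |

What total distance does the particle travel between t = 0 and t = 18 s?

Distance (not displacement) is the total path length: add the absolute areas under v-t.
0–2 s: |-3| × 2 = 6 m
2–7 s: |5| × 5 = 25 m
7–13 s: |-6| × 6 = 36 m
13–18 s: |12| × 5 = 60 m
Total distance = 127 m

127 m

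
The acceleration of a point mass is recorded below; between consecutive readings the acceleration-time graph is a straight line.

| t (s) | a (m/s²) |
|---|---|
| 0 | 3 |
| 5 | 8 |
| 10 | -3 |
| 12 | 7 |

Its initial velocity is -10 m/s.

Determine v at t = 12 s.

Δv equals the area under the a-t graph; then v = v₀ + Δv.
0–5 s: ½(3 + 8)(5) = 27.5 m/s
5–10 s: ½(8 + -3)(5) = 12.5 m/s
10–12 s: ½(-3 + 7)(2) = 4 m/s
Δv = 44 m/s, so v(12) = -10 + (44) = 34 m/s.

34 m/s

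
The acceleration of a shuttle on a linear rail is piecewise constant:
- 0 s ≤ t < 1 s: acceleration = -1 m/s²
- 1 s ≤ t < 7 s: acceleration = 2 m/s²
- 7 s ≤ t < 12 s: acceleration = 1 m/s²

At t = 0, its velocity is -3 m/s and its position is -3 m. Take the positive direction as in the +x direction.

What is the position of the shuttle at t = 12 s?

58 m

On each constant-a segment, Δv = aΔt and Δx = v₀Δt + ½aΔt²; chain segment to segment.
0–1 s: v starts -3 m/s; Δx = -3·1 + ½·-1·1² = -3.5 m; v ends -4 m/s.
1–7 s: v starts -4 m/s; Δx = -4·6 + ½·2·6² = 12 m; v ends 8 m/s.
7–12 s: v starts 8 m/s; Δx = 8·5 + ½·1·5² = 52.5 m; v ends 13 m/s.
x(12) = -3 + Σ Δx = 58 m.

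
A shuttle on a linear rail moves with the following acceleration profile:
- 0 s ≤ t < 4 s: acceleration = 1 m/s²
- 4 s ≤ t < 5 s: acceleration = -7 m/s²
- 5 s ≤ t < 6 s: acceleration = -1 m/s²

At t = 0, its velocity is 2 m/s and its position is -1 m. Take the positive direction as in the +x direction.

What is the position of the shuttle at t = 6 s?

On each constant-a segment, Δv = aΔt and Δx = v₀Δt + ½aΔt²; chain segment to segment.
0–4 s: v starts 2 m/s; Δx = 2·4 + ½·1·4² = 16 m; v ends 6 m/s.
4–5 s: v starts 6 m/s; Δx = 6·1 + ½·-7·1² = 2.5 m; v ends -1 m/s.
5–6 s: v starts -1 m/s; Δx = -1·1 + ½·-1·1² = -1.5 m; v ends -2 m/s.
x(6) = -1 + Σ Δx = 16 m.

16 m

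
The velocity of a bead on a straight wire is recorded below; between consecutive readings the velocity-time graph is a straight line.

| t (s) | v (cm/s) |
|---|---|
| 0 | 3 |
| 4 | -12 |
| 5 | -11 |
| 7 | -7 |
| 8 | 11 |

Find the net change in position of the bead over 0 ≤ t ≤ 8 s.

-45.5 cm

Displacement is the signed area under the v-t curve.
0–4 s: ½(3 + -12)(4) = -18 cm
4–5 s: ½(-12 + -11)(1) = -11.5 cm
5–7 s: ½(-11 + -7)(2) = -18 cm
7–8 s: ½(-7 + 11)(1) = 2 cm
Net displacement = -45.5 cm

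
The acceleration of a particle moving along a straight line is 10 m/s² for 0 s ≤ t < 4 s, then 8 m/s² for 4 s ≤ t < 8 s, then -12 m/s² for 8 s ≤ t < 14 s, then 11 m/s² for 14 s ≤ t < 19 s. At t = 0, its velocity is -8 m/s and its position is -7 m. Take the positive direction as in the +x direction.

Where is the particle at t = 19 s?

On each constant-a segment, Δv = aΔt and Δx = v₀Δt + ½aΔt²; chain segment to segment.
0–4 s: v starts -8 m/s; Δx = -8·4 + ½·10·4² = 48 m; v ends 32 m/s.
4–8 s: v starts 32 m/s; Δx = 32·4 + ½·8·4² = 192 m; v ends 64 m/s.
8–14 s: v starts 64 m/s; Δx = 64·6 + ½·-12·6² = 168 m; v ends -8 m/s.
14–19 s: v starts -8 m/s; Δx = -8·5 + ½·11·5² = 97.5 m; v ends 47 m/s.
x(19) = -7 + Σ Δx = 498.5 m.

498.5 m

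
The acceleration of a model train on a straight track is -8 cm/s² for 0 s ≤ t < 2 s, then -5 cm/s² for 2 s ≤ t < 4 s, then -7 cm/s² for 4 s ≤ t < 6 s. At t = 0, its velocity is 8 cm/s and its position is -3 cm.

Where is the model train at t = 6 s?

On each constant-a segment, Δv = aΔt and Δx = v₀Δt + ½aΔt²; chain segment to segment.
0–2 s: v starts 8 cm/s; Δx = 8·2 + ½·-8·2² = 0 cm; v ends -8 cm/s.
2–4 s: v starts -8 cm/s; Δx = -8·2 + ½·-5·2² = -26 cm; v ends -18 cm/s.
4–6 s: v starts -18 cm/s; Δx = -18·2 + ½·-7·2² = -50 cm; v ends -32 cm/s.
x(6) = -3 + Σ Δx = -79 cm.

-79 cm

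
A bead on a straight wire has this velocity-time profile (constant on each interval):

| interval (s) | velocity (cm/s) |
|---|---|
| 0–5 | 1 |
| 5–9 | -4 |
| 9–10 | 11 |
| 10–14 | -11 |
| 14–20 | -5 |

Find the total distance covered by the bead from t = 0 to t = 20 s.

106 cm

Total distance travelled is ∫|v| dt — sum the magnitudes of each area piece.
0–5 s: |1| × 5 = 5 cm
5–9 s: |-4| × 4 = 16 cm
9–10 s: |11| × 1 = 11 cm
10–14 s: |-11| × 4 = 44 cm
14–20 s: |-5| × 6 = 30 cm
Total distance = 106 cm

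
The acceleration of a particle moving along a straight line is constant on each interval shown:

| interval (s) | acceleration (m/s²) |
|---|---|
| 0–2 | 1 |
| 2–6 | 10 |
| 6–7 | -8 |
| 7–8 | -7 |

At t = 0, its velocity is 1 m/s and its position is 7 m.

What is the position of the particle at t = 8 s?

On each constant-a segment, Δv = aΔt and Δx = v₀Δt + ½aΔt²; chain segment to segment.
0–2 s: v starts 1 m/s; Δx = 1·2 + ½·1·2² = 4 m; v ends 3 m/s.
2–6 s: v starts 3 m/s; Δx = 3·4 + ½·10·4² = 92 m; v ends 43 m/s.
6–7 s: v starts 43 m/s; Δx = 43·1 + ½·-8·1² = 39 m; v ends 35 m/s.
7–8 s: v starts 35 m/s; Δx = 35·1 + ½·-7·1² = 31.5 m; v ends 28 m/s.
x(8) = 7 + Σ Δx = 173.5 m.

173.5 m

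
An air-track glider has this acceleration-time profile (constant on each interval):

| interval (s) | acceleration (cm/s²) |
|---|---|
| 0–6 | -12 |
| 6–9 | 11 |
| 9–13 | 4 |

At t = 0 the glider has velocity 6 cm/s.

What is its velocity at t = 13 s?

-17 cm/s

Δv equals the area under the a-t graph; then v = v₀ + Δv.
0–6 s: -12 × 6 = -72 cm/s
6–9 s: 11 × 3 = 33 cm/s
9–13 s: 4 × 4 = 16 cm/s
Δv = -23 cm/s, so v(13) = 6 + (-23) = -17 cm/s.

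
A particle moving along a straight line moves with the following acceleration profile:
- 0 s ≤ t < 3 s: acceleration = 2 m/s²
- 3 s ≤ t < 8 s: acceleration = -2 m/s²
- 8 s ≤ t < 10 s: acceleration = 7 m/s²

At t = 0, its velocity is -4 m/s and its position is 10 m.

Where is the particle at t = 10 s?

On each constant-a segment, Δv = aΔt and Δx = v₀Δt + ½aΔt²; chain segment to segment.
0–3 s: v starts -4 m/s; Δx = -4·3 + ½·2·3² = -3 m; v ends 2 m/s.
3–8 s: v starts 2 m/s; Δx = 2·5 + ½·-2·5² = -15 m; v ends -8 m/s.
8–10 s: v starts -8 m/s; Δx = -8·2 + ½·7·2² = -2 m; v ends 6 m/s.
x(10) = 10 + Σ Δx = -10 m.

-10 m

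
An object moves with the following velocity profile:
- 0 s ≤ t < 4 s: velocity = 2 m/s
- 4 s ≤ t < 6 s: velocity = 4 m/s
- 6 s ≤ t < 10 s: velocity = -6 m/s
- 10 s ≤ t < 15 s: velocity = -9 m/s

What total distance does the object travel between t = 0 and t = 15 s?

Total distance travelled is ∫|v| dt — sum the magnitudes of each area piece.
0–4 s: |2| × 4 = 8 m
4–6 s: |4| × 2 = 8 m
6–10 s: |-6| × 4 = 24 m
10–15 s: |-9| × 5 = 45 m
Total distance = 85 m

85 m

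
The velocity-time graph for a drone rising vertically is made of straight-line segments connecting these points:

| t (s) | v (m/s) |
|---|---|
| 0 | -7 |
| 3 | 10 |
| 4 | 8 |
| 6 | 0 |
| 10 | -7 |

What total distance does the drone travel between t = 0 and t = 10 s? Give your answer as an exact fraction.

Distance (not displacement) is the total path length: add the absolute areas under v-t.
0–3 s: v = 0 at t = 21/17 s; triangle areas 147/34 + 150/17 = 447/34 m
3–4 s: |½(10 + 8)(1)| = 9 m
4–6 s: |½(8 + 0)(2)| = 8 m
6–10 s: |½(0 + -7)(4)| = 14 m
Total distance = 1501/34 m

1501/34 m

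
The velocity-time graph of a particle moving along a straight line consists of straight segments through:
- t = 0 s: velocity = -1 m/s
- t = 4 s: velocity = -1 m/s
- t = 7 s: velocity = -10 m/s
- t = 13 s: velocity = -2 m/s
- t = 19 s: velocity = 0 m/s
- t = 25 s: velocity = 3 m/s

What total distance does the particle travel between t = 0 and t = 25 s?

Total distance travelled is ∫|v| dt — sum the magnitudes of each area piece.
0–4 s: |-1| × 4 = 4 m
4–7 s: |½(-1 + -10)(3)| = 16.5 m
7–13 s: |½(-10 + -2)(6)| = 36 m
13–19 s: |½(-2 + 0)(6)| = 6 m
19–25 s: |½(0 + 3)(6)| = 9 m
Total distance = 71.5 m

71.5 m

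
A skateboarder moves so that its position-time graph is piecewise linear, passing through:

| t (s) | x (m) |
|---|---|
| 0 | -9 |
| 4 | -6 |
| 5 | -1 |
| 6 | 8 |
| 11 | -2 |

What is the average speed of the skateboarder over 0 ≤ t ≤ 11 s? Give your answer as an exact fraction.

27/11 m/s

Average speed = (total path length)/(elapsed time); on a piecewise-linear x-t graph the path length is Σ|Δx|.
0–4 s: |Δx| = |-6 − -9| = 3 m
4–5 s: |Δx| = |-1 − -6| = 5 m
5–6 s: |Δx| = |8 − -1| = 9 m
6–11 s: |Δx| = |-2 − 8| = 10 m
Total path = 27 m; average speed = 27/11 = 27/11 m/s.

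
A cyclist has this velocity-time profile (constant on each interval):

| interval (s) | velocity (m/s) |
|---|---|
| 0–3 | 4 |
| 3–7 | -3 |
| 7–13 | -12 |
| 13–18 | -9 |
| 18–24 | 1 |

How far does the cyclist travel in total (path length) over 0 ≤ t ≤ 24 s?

147 m

Distance (not displacement) is the total path length: add the absolute areas under v-t.
0–3 s: |4| × 3 = 12 m
3–7 s: |-3| × 4 = 12 m
7–13 s: |-12| × 6 = 72 m
13–18 s: |-9| × 5 = 45 m
18–24 s: |1| × 6 = 6 m
Total distance = 147 m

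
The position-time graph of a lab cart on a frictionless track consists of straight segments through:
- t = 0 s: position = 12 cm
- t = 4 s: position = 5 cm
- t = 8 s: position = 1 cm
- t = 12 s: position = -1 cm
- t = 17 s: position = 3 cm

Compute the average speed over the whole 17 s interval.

Average speed = (total path length)/(elapsed time); on a piecewise-linear x-t graph the path length is Σ|Δx|.
0–4 s: |Δx| = |5 − 12| = 7 cm
4–8 s: |Δx| = |1 − 5| = 4 cm
8–12 s: |Δx| = |-1 − 1| = 2 cm
12–17 s: |Δx| = |3 − -1| = 4 cm
Total path = 17 cm; average speed = 17/17 = 1 cm/s.

1 cm/s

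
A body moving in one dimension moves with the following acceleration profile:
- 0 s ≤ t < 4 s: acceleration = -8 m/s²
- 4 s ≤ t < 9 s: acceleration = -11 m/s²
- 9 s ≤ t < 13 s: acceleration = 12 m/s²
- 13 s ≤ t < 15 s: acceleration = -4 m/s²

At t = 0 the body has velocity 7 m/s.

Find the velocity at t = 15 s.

Δv equals the area under the a-t graph; then v = v₀ + Δv.
0–4 s: -8 × 4 = -32 m/s
4–9 s: -11 × 5 = -55 m/s
9–13 s: 12 × 4 = 48 m/s
13–15 s: -4 × 2 = -8 m/s
Δv = -47 m/s, so v(15) = 7 + (-47) = -40 m/s.

-40 m/s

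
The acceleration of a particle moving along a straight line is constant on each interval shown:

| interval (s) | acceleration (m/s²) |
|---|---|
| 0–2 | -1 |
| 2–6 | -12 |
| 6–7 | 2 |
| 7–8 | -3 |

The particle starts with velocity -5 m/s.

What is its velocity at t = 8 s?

-56 m/s

Δv equals the area under the a-t graph; then v = v₀ + Δv.
0–2 s: -1 × 2 = -2 m/s
2–6 s: -12 × 4 = -48 m/s
6–7 s: 2 × 1 = 2 m/s
7–8 s: -3 × 1 = -3 m/s
Δv = -51 m/s, so v(8) = -5 + (-51) = -56 m/s.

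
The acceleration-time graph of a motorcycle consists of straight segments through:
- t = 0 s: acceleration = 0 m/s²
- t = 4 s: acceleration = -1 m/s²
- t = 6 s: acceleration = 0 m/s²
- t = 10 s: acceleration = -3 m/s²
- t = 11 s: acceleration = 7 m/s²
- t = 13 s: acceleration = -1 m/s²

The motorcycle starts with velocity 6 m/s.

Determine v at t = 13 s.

5 m/s

Δv equals the area under the a-t graph; then v = v₀ + Δv.
0–4 s: ½(0 + -1)(4) = -2 m/s
4–6 s: ½(-1 + 0)(2) = -1 m/s
6–10 s: ½(0 + -3)(4) = -6 m/s
10–11 s: ½(-3 + 7)(1) = 2 m/s
11–13 s: ½(7 + -1)(2) = 6 m/s
Δv = -1 m/s, so v(13) = 6 + (-1) = 5 m/s.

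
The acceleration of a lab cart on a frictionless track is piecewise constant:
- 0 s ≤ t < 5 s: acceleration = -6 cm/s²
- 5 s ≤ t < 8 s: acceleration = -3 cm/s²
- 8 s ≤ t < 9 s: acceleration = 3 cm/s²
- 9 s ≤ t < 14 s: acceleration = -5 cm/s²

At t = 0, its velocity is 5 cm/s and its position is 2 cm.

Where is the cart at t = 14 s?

-386.5 cm

On each constant-a segment, Δv = aΔt and Δx = v₀Δt + ½aΔt²; chain segment to segment.
0–5 s: v starts 5 cm/s; Δx = 5·5 + ½·-6·5² = -50 cm; v ends -25 cm/s.
5–8 s: v starts -25 cm/s; Δx = -25·3 + ½·-3·3² = -88.5 cm; v ends -34 cm/s.
8–9 s: v starts -34 cm/s; Δx = -34·1 + ½·3·1² = -32.5 cm; v ends -31 cm/s.
9–14 s: v starts -31 cm/s; Δx = -31·5 + ½·-5·5² = -217.5 cm; v ends -56 cm/s.
x(14) = 2 + Σ Δx = -386.5 cm.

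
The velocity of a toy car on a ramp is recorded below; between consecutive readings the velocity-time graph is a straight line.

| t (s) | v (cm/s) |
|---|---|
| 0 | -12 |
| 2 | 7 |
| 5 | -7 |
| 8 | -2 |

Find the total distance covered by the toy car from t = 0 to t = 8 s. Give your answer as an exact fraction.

649/19 cm

Total distance travelled is ∫|v| dt — sum the magnitudes of each area piece.
0–2 s: v = 0 at t = 24/19 s; triangle areas 144/19 + 49/19 = 193/19 cm
2–5 s: v = 0 at t = 3.5 s; triangle areas 5.25 + 5.25 = 10.5 cm
5–8 s: |½(-7 + -2)(3)| = 13.5 cm
Total distance = 649/19 cm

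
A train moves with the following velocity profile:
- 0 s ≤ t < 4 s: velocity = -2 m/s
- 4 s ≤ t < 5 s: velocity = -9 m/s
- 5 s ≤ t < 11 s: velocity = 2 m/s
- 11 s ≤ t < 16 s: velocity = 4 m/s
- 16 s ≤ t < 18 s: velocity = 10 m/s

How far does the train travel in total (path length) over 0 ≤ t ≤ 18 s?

69 m

Total distance travelled is ∫|v| dt — sum the magnitudes of each area piece.
0–4 s: |-2| × 4 = 8 m
4–5 s: |-9| × 1 = 9 m
5–11 s: |2| × 6 = 12 m
11–16 s: |4| × 5 = 20 m
16–18 s: |10| × 2 = 20 m
Total distance = 69 m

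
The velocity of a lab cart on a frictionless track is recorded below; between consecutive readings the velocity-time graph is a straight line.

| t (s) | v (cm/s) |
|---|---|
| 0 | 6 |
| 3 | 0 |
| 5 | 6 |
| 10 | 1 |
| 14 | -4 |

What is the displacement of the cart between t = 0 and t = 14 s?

26.5 cm

Displacement is the signed area under the v-t curve.
0–3 s: ½(6 + 0)(3) = 9 cm
3–5 s: ½(0 + 6)(2) = 6 cm
5–10 s: ½(6 + 1)(5) = 17.5 cm
10–14 s: ½(1 + -4)(4) = -6 cm
Net displacement = 26.5 cm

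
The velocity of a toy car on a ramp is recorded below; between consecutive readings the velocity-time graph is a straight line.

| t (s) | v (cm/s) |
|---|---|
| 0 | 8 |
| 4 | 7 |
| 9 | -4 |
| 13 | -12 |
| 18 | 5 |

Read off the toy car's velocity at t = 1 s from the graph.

7.75 cm/s

On 0–4 s the graph is linear from 8 to 7 cm/s: v(1) = 8 + (7 − 8)·(1 − 0)/(4 − 0) = 7.75 cm/s.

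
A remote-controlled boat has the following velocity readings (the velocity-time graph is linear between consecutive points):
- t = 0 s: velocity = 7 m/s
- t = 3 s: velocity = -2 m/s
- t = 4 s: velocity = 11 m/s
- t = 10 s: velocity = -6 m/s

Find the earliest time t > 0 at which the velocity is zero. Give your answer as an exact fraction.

v changes sign on 0–3 s (from 7 to -2); the graph is linear there, so v = 0 at t = 0 + (-7)·(3 − 0)/(-2 − 7) = 7/3 s.

t = 7/3 s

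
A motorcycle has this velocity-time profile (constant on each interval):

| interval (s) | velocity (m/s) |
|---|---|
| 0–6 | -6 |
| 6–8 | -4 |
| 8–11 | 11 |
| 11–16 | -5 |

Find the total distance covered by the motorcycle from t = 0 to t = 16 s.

102 m

Distance (not displacement) is the total path length: add the absolute areas under v-t.
0–6 s: |-6| × 6 = 36 m
6–8 s: |-4| × 2 = 8 m
8–11 s: |11| × 3 = 33 m
11–16 s: |-5| × 5 = 25 m
Total distance = 102 m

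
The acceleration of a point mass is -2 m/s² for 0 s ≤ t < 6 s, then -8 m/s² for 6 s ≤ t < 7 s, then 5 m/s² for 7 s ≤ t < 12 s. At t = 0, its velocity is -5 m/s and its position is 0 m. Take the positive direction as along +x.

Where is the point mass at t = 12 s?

-149.5 m

On each constant-a segment, Δv = aΔt and Δx = v₀Δt + ½aΔt²; chain segment to segment.
0–6 s: v starts -5 m/s; Δx = -5·6 + ½·-2·6² = -66 m; v ends -17 m/s.
6–7 s: v starts -17 m/s; Δx = -17·1 + ½·-8·1² = -21 m; v ends -25 m/s.
7–12 s: v starts -25 m/s; Δx = -25·5 + ½·5·5² = -62.5 m; v ends 0 m/s.
x(12) = 0 + Σ Δx = -149.5 m.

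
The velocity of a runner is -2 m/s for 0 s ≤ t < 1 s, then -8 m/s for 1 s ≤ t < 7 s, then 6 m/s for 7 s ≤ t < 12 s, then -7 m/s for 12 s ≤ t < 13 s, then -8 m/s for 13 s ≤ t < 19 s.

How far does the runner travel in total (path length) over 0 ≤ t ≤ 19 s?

Total distance travelled is ∫|v| dt — sum the magnitudes of each area piece.
0–1 s: |-2| × 1 = 2 m
1–7 s: |-8| × 6 = 48 m
7–12 s: |6| × 5 = 30 m
12–13 s: |-7| × 1 = 7 m
13–19 s: |-8| × 6 = 48 m
Total distance = 135 m

135 m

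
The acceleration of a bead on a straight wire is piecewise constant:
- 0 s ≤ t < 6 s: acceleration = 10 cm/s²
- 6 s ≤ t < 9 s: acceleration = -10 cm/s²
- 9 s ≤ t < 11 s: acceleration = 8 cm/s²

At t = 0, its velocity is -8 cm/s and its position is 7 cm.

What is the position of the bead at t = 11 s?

On each constant-a segment, Δv = aΔt and Δx = v₀Δt + ½aΔt²; chain segment to segment.
0–6 s: v starts -8 cm/s; Δx = -8·6 + ½·10·6² = 132 cm; v ends 52 cm/s.
6–9 s: v starts 52 cm/s; Δx = 52·3 + ½·-10·3² = 111 cm; v ends 22 cm/s.
9–11 s: v starts 22 cm/s; Δx = 22·2 + ½·8·2² = 60 cm; v ends 38 cm/s.
x(11) = 7 + Σ Δx = 310 cm.

310 cm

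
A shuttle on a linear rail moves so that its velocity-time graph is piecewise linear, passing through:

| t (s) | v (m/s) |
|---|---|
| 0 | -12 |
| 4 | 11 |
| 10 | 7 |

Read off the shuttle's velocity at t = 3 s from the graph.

On 0–4 s the graph is linear from -12 to 11 m/s: v(3) = -12 + (11 − -12)·(3 − 0)/(4 − 0) = 5.25 m/s.

5.25 m/s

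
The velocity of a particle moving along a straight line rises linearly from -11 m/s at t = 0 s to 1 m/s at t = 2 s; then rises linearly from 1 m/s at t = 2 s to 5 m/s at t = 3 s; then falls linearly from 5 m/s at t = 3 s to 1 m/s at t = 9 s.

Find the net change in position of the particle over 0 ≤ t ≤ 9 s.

Displacement is the signed area under the v-t curve.
0–2 s: ½(-11 + 1)(2) = -10 m
2–3 s: ½(1 + 5)(1) = 3 m
3–9 s: ½(5 + 1)(6) = 18 m
Net displacement = 11 m

11 m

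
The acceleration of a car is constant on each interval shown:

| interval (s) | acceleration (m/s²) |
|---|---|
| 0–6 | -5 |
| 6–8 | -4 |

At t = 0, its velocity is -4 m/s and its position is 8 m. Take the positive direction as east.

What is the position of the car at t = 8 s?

On each constant-a segment, Δv = aΔt and Δx = v₀Δt + ½aΔt²; chain segment to segment.
0–6 s: v starts -4 m/s; Δx = -4·6 + ½·-5·6² = -114 m; v ends -34 m/s.
6–8 s: v starts -34 m/s; Δx = -34·2 + ½·-4·2² = -76 m; v ends -42 m/s.
x(8) = 8 + Σ Δx = -182 m.

-182 m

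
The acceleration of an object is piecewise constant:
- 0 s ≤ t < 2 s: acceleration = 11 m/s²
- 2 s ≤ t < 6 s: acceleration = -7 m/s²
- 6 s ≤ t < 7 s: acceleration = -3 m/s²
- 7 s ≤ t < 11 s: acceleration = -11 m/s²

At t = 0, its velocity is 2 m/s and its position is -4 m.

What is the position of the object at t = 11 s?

-59.5 m

On each constant-a segment, Δv = aΔt and Δx = v₀Δt + ½aΔt²; chain segment to segment.
0–2 s: v starts 2 m/s; Δx = 2·2 + ½·11·2² = 26 m; v ends 24 m/s.
2–6 s: v starts 24 m/s; Δx = 24·4 + ½·-7·4² = 40 m; v ends -4 m/s.
6–7 s: v starts -4 m/s; Δx = -4·1 + ½·-3·1² = -5.5 m; v ends -7 m/s.
7–11 s: v starts -7 m/s; Δx = -7·4 + ½·-11·4² = -116 m; v ends -51 m/s.
x(11) = -4 + Σ Δx = -59.5 m.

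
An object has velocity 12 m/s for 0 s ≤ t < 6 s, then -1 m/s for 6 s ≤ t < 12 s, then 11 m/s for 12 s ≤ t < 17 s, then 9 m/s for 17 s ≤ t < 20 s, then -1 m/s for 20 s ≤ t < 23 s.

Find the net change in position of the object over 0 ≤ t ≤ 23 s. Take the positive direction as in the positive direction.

145 m

Displacement is the signed area under the v-t curve.
0–6 s: 12 × 6 = 72 m
6–12 s: -1 × 6 = -6 m
12–17 s: 11 × 5 = 55 m
17–20 s: 9 × 3 = 27 m
20–23 s: -1 × 3 = -3 m
Net displacement = 145 m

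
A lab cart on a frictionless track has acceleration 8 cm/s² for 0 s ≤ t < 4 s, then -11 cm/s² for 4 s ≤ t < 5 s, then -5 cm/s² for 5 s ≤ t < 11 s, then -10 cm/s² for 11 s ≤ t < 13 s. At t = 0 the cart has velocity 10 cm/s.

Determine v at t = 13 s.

-19 cm/s

Δv equals the area under the a-t graph; then v = v₀ + Δv.
0–4 s: 8 × 4 = 32 cm/s
4–5 s: -11 × 1 = -11 cm/s
5–11 s: -5 × 6 = -30 cm/s
11–13 s: -10 × 2 = -20 cm/s
Δv = -29 cm/s, so v(13) = 10 + (-29) = -19 cm/s.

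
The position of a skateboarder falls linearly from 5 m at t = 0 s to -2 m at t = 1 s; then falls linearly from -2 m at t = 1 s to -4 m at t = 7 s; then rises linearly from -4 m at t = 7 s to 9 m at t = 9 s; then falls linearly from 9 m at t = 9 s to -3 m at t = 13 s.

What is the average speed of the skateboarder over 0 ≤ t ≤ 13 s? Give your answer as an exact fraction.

Average speed = (total path length)/(elapsed time); on a piecewise-linear x-t graph the path length is Σ|Δx|.
0–1 s: |Δx| = |-2 − 5| = 7 m
1–7 s: |Δx| = |-4 − -2| = 2 m
7–9 s: |Δx| = |9 − -4| = 13 m
9–13 s: |Δx| = |-3 − 9| = 12 m
Total path = 34 m; average speed = 34/13 = 34/13 m/s.

34/13 m/s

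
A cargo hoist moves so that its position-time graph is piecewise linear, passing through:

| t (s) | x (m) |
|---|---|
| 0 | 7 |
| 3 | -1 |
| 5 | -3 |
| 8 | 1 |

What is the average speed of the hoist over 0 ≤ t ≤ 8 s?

Average speed = (total path length)/(elapsed time); on a piecewise-linear x-t graph the path length is Σ|Δx|.
0–3 s: |Δx| = |-1 − 7| = 8 m
3–5 s: |Δx| = |-3 − -1| = 2 m
5–8 s: |Δx| = |1 − -3| = 4 m
Total path = 14 m; average speed = 14/8 = 1.75 m/s.

1.75 m/s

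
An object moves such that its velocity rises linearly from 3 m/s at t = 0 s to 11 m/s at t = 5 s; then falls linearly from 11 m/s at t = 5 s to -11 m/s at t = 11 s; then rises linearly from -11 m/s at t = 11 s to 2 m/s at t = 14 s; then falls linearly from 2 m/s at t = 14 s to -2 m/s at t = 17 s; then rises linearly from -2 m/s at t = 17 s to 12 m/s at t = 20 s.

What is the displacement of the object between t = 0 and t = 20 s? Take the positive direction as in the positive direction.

36.5 m

Displacement is the signed area under the v-t curve.
0–5 s: ½(3 + 11)(5) = 35 m
5–11 s: ½(11 + -11)(6) = 0 m
11–14 s: ½(-11 + 2)(3) = -13.5 m
14–17 s: ½(2 + -2)(3) = 0 m
17–20 s: ½(-2 + 12)(3) = 15 m
Net displacement = 36.5 m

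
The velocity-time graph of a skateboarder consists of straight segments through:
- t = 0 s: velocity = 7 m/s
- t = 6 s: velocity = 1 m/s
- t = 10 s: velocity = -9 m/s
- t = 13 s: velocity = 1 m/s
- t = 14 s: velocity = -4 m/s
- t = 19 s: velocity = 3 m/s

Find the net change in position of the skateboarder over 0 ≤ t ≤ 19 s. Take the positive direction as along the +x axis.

Displacement is the signed area under the v-t curve.
0–6 s: ½(7 + 1)(6) = 24 m
6–10 s: ½(1 + -9)(4) = -16 m
10–13 s: ½(-9 + 1)(3) = -12 m
13–14 s: ½(1 + -4)(1) = -1.5 m
14–19 s: ½(-4 + 3)(5) = -2.5 m
Net displacement = -8 m

-8 m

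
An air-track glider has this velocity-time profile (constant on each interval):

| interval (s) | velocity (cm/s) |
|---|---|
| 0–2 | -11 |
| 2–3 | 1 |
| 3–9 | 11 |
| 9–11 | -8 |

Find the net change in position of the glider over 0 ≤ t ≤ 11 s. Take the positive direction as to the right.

Net displacement equals the area under the velocity-time graph (areas below the axis count negative).
0–2 s: -11 × 2 = -22 cm
2–3 s: 1 × 1 = 1 cm
3–9 s: 11 × 6 = 66 cm
9–11 s: -8 × 2 = -16 cm
Net displacement = 29 cm

29 cm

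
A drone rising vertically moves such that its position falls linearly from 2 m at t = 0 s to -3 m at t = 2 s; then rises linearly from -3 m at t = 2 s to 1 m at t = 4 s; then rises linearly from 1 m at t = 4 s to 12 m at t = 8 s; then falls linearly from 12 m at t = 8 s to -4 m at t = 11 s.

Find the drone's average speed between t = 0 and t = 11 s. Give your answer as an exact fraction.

36/11 m/s

Average speed = (total path length)/(elapsed time); on a piecewise-linear x-t graph the path length is Σ|Δx|.
0–2 s: |Δx| = |-3 − 2| = 5 m
2–4 s: |Δx| = |1 − -3| = 4 m
4–8 s: |Δx| = |12 − 1| = 11 m
8–11 s: |Δx| = |-4 − 12| = 16 m
Total path = 36 m; average speed = 36/11 = 36/11 m/s.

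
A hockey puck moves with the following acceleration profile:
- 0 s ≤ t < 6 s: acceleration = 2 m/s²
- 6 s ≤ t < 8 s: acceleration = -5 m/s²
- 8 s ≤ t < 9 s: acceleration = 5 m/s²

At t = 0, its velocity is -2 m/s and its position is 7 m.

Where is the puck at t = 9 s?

On each constant-a segment, Δv = aΔt and Δx = v₀Δt + ½aΔt²; chain segment to segment.
0–6 s: v starts -2 m/s; Δx = -2·6 + ½·2·6² = 24 m; v ends 10 m/s.
6–8 s: v starts 10 m/s; Δx = 10·2 + ½·-5·2² = 10 m; v ends 0 m/s.
8–9 s: v starts 0 m/s; Δx = 0·1 + ½·5·1² = 2.5 m; v ends 5 m/s.
x(9) = 7 + Σ Δx = 43.5 m.

43.5 m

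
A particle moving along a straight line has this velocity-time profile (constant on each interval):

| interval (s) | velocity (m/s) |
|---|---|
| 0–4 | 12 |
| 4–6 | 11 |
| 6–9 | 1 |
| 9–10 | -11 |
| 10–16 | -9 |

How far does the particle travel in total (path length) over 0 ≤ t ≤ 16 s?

Distance (not displacement) is the total path length: add the absolute areas under v-t.
0–4 s: |12| × 4 = 48 m
4–6 s: |11| × 2 = 22 m
6–9 s: |1| × 3 = 3 m
9–10 s: |-11| × 1 = 11 m
10–16 s: |-9| × 6 = 54 m
Total distance = 138 m

138 m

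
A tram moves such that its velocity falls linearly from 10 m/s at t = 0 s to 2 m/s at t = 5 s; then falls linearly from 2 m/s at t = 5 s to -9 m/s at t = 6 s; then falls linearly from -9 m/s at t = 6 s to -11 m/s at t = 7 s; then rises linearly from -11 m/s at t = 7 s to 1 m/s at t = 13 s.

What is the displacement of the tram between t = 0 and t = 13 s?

-13.5 m

Net displacement equals the area under the velocity-time graph (areas below the axis count negative).
0–5 s: ½(10 + 2)(5) = 30 m
5–6 s: ½(2 + -9)(1) = -3.5 m
6–7 s: ½(-9 + -11)(1) = -10 m
7–13 s: ½(-11 + 1)(6) = -30 m
Net displacement = -13.5 m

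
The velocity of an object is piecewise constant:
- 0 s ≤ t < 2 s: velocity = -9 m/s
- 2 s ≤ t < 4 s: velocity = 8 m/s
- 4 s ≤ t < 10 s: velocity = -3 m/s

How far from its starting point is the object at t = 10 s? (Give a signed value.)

Displacement is the signed area under the v-t curve.
0–2 s: -9 × 2 = -18 m
2–4 s: 8 × 2 = 16 m
4–10 s: -3 × 6 = -18 m
Net displacement = -20 m

-20 m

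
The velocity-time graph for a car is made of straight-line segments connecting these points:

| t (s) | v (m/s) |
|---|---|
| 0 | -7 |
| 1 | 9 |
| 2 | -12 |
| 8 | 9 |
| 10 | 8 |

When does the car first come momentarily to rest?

v changes sign on 0–1 s (from -7 to 9); the graph is linear there, so v = 0 at t = 0 + (7)·(1 − 0)/(9 − -7) = 0.4375 s.

t = 0.4375 s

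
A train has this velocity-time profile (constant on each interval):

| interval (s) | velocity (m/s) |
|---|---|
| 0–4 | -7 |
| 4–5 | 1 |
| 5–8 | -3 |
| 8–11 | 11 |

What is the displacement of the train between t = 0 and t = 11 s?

Net displacement equals the area under the velocity-time graph (areas below the axis count negative).
0–4 s: -7 × 4 = -28 m
4–5 s: 1 × 1 = 1 m
5–8 s: -3 × 3 = -9 m
8–11 s: 11 × 3 = 33 m
Net displacement = -3 m

-3 m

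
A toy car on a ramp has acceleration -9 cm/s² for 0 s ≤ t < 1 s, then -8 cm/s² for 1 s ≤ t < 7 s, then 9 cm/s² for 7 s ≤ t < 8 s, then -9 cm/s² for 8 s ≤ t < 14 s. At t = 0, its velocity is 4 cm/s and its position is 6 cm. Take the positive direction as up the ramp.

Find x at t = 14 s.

-643 cm

On each constant-a segment, Δv = aΔt and Δx = v₀Δt + ½aΔt²; chain segment to segment.
0–1 s: v starts 4 cm/s; Δx = 4·1 + ½·-9·1² = -0.5 cm; v ends -5 cm/s.
1–7 s: v starts -5 cm/s; Δx = -5·6 + ½·-8·6² = -174 cm; v ends -53 cm/s.
7–8 s: v starts -53 cm/s; Δx = -53·1 + ½·9·1² = -48.5 cm; v ends -44 cm/s.
8–14 s: v starts -44 cm/s; Δx = -44·6 + ½·-9·6² = -426 cm; v ends -98 cm/s.
x(14) = 6 + Σ Δx = -643 cm.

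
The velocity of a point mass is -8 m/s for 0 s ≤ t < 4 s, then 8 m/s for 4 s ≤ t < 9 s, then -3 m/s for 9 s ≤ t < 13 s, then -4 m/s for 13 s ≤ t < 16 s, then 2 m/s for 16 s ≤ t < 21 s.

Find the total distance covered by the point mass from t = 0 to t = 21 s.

106 m

Total distance travelled is ∫|v| dt — sum the magnitudes of each area piece.
0–4 s: |-8| × 4 = 32 m
4–9 s: |8| × 5 = 40 m
9–13 s: |-3| × 4 = 12 m
13–16 s: |-4| × 3 = 12 m
16–21 s: |2| × 5 = 10 m
Total distance = 106 m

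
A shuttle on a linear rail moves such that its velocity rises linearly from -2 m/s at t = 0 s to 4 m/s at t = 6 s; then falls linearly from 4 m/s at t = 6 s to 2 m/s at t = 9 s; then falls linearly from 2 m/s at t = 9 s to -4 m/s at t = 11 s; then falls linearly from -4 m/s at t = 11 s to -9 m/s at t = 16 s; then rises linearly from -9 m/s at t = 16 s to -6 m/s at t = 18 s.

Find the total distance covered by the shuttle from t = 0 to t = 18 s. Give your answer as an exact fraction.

Distance (not displacement) is the total path length: add the absolute areas under v-t.
0–6 s: v = 0 at t = 2 s; triangle areas 2 + 8 = 10 m
6–9 s: |½(4 + 2)(3)| = 9 m
9–11 s: v = 0 at t = 29/3 s; triangle areas 2/3 + 8/3 = 10/3 m
11–16 s: |½(-4 + -9)(5)| = 32.5 m
16–18 s: |½(-9 + -6)(2)| = 15 m
Total distance = 419/6 m

419/6 m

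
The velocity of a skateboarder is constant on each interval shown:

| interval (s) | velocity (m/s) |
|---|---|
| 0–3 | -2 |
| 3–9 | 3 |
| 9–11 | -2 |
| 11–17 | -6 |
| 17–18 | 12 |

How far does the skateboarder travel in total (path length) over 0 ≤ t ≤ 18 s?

76 m

Distance (not displacement) is the total path length: add the absolute areas under v-t.
0–3 s: |-2| × 3 = 6 m
3–9 s: |3| × 6 = 18 m
9–11 s: |-2| × 2 = 4 m
11–17 s: |-6| × 6 = 36 m
17–18 s: |12| × 1 = 12 m
Total distance = 76 m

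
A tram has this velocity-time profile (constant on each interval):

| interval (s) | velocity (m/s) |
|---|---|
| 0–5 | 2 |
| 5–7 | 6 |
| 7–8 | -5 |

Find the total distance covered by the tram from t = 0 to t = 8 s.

Total distance travelled is ∫|v| dt — sum the magnitudes of each area piece.
0–5 s: |2| × 5 = 10 m
5–7 s: |6| × 2 = 12 m
7–8 s: |-5| × 1 = 5 m
Total distance = 27 m

27 m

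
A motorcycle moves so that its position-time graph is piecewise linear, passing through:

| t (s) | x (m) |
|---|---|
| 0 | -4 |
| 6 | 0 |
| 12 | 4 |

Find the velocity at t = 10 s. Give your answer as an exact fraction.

Velocity is the slope of the x-t graph on 6–12 s: (4 − 0)/(12 − 6) = 2/3 m/s.

2/3 m/s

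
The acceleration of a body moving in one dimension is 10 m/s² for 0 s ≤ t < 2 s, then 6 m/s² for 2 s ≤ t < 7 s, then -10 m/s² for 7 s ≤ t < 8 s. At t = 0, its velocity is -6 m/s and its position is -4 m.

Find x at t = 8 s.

On each constant-a segment, Δv = aΔt and Δx = v₀Δt + ½aΔt²; chain segment to segment.
0–2 s: v starts -6 m/s; Δx = -6·2 + ½·10·2² = 8 m; v ends 14 m/s.
2–7 s: v starts 14 m/s; Δx = 14·5 + ½·6·5² = 145 m; v ends 44 m/s.
7–8 s: v starts 44 m/s; Δx = 44·1 + ½·-10·1² = 39 m; v ends 34 m/s.
x(8) = -4 + Σ Δx = 188 m.

188 m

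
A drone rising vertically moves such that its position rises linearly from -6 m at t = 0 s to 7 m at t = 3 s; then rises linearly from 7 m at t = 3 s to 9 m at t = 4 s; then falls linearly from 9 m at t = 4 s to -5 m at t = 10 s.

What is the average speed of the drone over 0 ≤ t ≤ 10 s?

Average speed = (total path length)/(elapsed time); on a piecewise-linear x-t graph the path length is Σ|Δx|.
0–3 s: |Δx| = |7 − -6| = 13 m
3–4 s: |Δx| = |9 − 7| = 2 m
4–10 s: |Δx| = |-5 − 9| = 14 m
Total path = 29 m; average speed = 29/10 = 2.9 m/s.

2.9 m/s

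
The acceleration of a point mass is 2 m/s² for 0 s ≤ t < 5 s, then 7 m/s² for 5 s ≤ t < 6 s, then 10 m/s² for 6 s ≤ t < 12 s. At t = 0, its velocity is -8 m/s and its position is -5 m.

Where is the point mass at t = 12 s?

On each constant-a segment, Δv = aΔt and Δx = v₀Δt + ½aΔt²; chain segment to segment.
0–5 s: v starts -8 m/s; Δx = -8·5 + ½·2·5² = -15 m; v ends 2 m/s.
5–6 s: v starts 2 m/s; Δx = 2·1 + ½·7·1² = 5.5 m; v ends 9 m/s.
6–12 s: v starts 9 m/s; Δx = 9·6 + ½·10·6² = 234 m; v ends 69 m/s.
x(12) = -5 + Σ Δx = 219.5 m.

219.5 m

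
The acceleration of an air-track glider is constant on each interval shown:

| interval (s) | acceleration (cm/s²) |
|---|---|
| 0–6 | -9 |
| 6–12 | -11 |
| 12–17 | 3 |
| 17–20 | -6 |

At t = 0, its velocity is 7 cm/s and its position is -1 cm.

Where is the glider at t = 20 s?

-1449.5 cm

On each constant-a segment, Δv = aΔt and Δx = v₀Δt + ½aΔt²; chain segment to segment.
0–6 s: v starts 7 cm/s; Δx = 7·6 + ½·-9·6² = -120 cm; v ends -47 cm/s.
6–12 s: v starts -47 cm/s; Δx = -47·6 + ½·-11·6² = -480 cm; v ends -113 cm/s.
12–17 s: v starts -113 cm/s; Δx = -113·5 + ½·3·5² = -527.5 cm; v ends -98 cm/s.
17–20 s: v starts -98 cm/s; Δx = -98·3 + ½·-6·3² = -321 cm; v ends -116 cm/s.
x(20) = -1 + Σ Δx = -1449.5 cm.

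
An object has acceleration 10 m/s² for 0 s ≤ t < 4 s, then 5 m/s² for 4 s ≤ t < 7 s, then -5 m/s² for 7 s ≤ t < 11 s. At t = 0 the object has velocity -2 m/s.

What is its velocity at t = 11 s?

Δv equals the area under the a-t graph; then v = v₀ + Δv.
0–4 s: 10 × 4 = 40 m/s
4–7 s: 5 × 3 = 15 m/s
7–11 s: -5 × 4 = -20 m/s
Δv = 35 m/s, so v(11) = -2 + (35) = 33 m/s.

33 m/s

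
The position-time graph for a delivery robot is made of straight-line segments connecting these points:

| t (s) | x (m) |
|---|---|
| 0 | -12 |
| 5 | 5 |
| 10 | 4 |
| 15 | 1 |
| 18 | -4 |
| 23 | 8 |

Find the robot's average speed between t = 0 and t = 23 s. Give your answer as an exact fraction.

Average speed = (total path length)/(elapsed time); on a piecewise-linear x-t graph the path length is Σ|Δx|.
0–5 s: |Δx| = |5 − -12| = 17 m
5–10 s: |Δx| = |4 − 5| = 1 m
10–15 s: |Δx| = |1 − 4| = 3 m
15–18 s: |Δx| = |-4 − 1| = 5 m
18–23 s: |Δx| = |8 − -4| = 12 m
Total path = 38 m; average speed = 38/23 = 38/23 m/s.

38/23 m/s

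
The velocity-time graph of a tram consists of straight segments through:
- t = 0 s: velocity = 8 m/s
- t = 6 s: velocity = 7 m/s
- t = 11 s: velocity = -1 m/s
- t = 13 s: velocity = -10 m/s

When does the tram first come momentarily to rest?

v changes sign on 6–11 s (from 7 to -1); the graph is linear there, so v = 0 at t = 6 + (-7)·(11 − 6)/(-1 − 7) = 10.375 s.

t = 10.375 s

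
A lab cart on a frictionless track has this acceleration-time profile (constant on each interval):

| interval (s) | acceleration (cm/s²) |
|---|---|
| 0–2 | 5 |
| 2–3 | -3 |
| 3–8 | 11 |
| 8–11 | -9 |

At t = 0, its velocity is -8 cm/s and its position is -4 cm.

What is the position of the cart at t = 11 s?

244.5 cm

On each constant-a segment, Δv = aΔt and Δx = v₀Δt + ½aΔt²; chain segment to segment.
0–2 s: v starts -8 cm/s; Δx = -8·2 + ½·5·2² = -6 cm; v ends 2 cm/s.
2–3 s: v starts 2 cm/s; Δx = 2·1 + ½·-3·1² = 0.5 cm; v ends -1 cm/s.
3–8 s: v starts -1 cm/s; Δx = -1·5 + ½·11·5² = 132.5 cm; v ends 54 cm/s.
8–11 s: v starts 54 cm/s; Δx = 54·3 + ½·-9·3² = 121.5 cm; v ends 27 cm/s.
x(11) = -4 + Σ Δx = 244.5 cm.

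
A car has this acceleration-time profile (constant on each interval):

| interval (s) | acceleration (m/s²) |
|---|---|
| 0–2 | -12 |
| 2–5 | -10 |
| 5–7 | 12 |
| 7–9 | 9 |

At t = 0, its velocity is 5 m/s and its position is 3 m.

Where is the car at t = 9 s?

-219 m

On each constant-a segment, Δv = aΔt and Δx = v₀Δt + ½aΔt²; chain segment to segment.
0–2 s: v starts 5 m/s; Δx = 5·2 + ½·-12·2² = -14 m; v ends -19 m/s.
2–5 s: v starts -19 m/s; Δx = -19·3 + ½·-10·3² = -102 m; v ends -49 m/s.
5–7 s: v starts -49 m/s; Δx = -49·2 + ½·12·2² = -74 m; v ends -25 m/s.
7–9 s: v starts -25 m/s; Δx = -25·2 + ½·9·2² = -32 m; v ends -7 m/s.
x(9) = 3 + Σ Δx = -219 m.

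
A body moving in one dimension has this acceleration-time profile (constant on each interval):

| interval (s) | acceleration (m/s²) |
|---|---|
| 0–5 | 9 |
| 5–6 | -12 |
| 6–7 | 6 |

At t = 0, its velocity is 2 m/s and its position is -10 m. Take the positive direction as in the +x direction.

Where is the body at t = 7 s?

On each constant-a segment, Δv = aΔt and Δx = v₀Δt + ½aΔt²; chain segment to segment.
0–5 s: v starts 2 m/s; Δx = 2·5 + ½·9·5² = 122.5 m; v ends 47 m/s.
5–6 s: v starts 47 m/s; Δx = 47·1 + ½·-12·1² = 41 m; v ends 35 m/s.
6–7 s: v starts 35 m/s; Δx = 35·1 + ½·6·1² = 38 m; v ends 41 m/s.
x(7) = -10 + Σ Δx = 191.5 m.

191.5 m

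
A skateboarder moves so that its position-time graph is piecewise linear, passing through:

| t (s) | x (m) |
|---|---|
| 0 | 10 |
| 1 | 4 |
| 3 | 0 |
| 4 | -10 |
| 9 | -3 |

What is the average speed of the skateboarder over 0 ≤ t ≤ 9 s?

Average speed = (total path length)/(elapsed time); on a piecewise-linear x-t graph the path length is Σ|Δx|.
0–1 s: |Δx| = |4 − 10| = 6 m
1–3 s: |Δx| = |0 − 4| = 4 m
3–4 s: |Δx| = |-10 − 0| = 10 m
4–9 s: |Δx| = |-3 − -10| = 7 m
Total path = 27 m; average speed = 27/9 = 3 m/s.

3 m/s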